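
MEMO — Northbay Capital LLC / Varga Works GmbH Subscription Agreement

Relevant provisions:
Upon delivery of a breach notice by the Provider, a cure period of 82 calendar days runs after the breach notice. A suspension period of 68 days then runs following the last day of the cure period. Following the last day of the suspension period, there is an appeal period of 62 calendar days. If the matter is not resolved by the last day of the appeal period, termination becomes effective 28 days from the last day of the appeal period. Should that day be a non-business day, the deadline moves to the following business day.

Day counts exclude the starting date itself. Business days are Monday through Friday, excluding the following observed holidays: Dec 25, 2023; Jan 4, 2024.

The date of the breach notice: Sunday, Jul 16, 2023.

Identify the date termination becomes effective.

The last day of the cure period: 82 calendar days after Jul 16, 2023 is Oct 6, 2023.
The last day of the suspension period: 68 calendar days after Oct 6, 2023 is Dec 13, 2023.
Adding 62 calendar days to Dec 13, 2023 gives Feb 13, 2024, which is the last day of the appeal period.
The date termination becomes effective: Feb 13, 2024 + 28 days = Mar 12, 2024. Mar 12, 2024 is a Tuesday and is not a listed holiday, so no roll-forward applies.

Mar 12, 2024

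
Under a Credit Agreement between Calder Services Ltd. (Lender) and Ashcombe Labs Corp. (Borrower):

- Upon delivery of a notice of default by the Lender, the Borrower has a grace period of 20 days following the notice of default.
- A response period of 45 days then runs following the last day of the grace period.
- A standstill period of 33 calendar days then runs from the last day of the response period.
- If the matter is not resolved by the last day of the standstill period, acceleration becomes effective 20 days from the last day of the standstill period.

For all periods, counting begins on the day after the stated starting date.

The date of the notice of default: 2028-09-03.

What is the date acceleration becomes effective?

2028-12-30

The last day of the grace period: 2028-09-03 + 20 days = 2028-09-23.
The last day of the response period: 45 calendar days after 2028-09-23 is 2028-11-07.
Adding 33 calendar days to 2028-11-07 gives 2028-12-10, which is the last day of the standstill period.
The date acceleration becomes effective: 20 calendar days after 2028-12-10 is 2028-12-30.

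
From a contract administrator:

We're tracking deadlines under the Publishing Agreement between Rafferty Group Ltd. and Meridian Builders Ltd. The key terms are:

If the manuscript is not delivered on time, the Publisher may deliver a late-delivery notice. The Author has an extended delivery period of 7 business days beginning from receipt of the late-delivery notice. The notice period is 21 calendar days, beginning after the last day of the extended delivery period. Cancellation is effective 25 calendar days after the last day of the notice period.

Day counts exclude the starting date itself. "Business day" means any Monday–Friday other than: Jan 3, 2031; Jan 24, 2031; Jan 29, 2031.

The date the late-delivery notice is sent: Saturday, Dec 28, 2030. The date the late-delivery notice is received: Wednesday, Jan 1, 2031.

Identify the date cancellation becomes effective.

Feb 28, 2031

From Wednesday, Jan 1, 2031, 7 business days (Jan 2, Jan 6, Jan 7, Jan 8, Jan 9, Jan 10, Jan 13, skipping weekends and the listed holiday on Jan 3) brings us to Monday, Jan 13, 2031, which is the last day of the extended delivery period.
The last day of the notice period: Jan 13, 2031 + 21 days = Feb 3, 2031.
The date cancellation becomes effective: 25 calendar days after Feb 3, 2031 is Feb 28, 2031.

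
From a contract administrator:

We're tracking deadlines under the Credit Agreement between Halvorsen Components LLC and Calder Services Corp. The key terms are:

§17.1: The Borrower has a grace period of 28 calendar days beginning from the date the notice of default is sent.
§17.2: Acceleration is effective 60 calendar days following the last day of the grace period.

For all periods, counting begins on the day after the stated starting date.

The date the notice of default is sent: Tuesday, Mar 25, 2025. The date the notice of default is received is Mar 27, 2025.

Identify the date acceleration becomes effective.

Jun 21, 2025

The last day of the grace period: Mar 25, 2025 + 28 days = Apr 22, 2025.
The date acceleration becomes effective: 60 calendar days after Apr 22, 2025 is Jun 21, 2025.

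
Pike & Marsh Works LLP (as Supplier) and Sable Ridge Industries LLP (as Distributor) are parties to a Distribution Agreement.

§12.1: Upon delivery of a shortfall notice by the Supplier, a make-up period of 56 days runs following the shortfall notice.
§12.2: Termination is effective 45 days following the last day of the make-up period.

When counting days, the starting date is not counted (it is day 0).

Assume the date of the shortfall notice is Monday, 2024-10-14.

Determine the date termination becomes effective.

The last day of the make-up period: 2024-10-14 + 56 days = 2024-12-09.
Adding 45 calendar days to 2024-12-09 gives 2025-01-23, which is the date termination becomes effective.

2025-01-23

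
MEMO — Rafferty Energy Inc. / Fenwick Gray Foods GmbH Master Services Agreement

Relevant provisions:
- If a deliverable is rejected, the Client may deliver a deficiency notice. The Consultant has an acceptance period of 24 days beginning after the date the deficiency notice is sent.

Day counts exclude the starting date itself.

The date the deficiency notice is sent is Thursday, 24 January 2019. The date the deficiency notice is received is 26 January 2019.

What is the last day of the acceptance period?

17 February 2019

Adding 24 calendar days to 24 January 2019 gives 17 February 2019, which is the last day of the acceptance period.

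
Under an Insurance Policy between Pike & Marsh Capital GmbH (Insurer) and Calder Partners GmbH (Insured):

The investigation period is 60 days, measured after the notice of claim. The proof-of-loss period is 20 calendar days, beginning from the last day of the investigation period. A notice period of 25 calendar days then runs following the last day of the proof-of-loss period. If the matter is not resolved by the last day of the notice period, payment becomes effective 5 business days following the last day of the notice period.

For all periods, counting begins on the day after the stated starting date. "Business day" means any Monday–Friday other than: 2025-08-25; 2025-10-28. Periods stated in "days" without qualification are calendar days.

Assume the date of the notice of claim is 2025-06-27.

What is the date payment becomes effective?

2025-10-17

Adding 60 calendar days to 2025-06-27 gives 2025-08-26, which is the last day of the investigation period.
Adding 20 calendar days to 2025-08-26 gives 2025-09-15, which is the last day of the proof-of-loss period.
The last day of the notice period: 25 calendar days after 2025-09-15 is 2025-10-10.
The date payment becomes effective: counting 5 business days from Friday, 2025-10-10 (Oct 13, Oct 14, Oct 15, Oct 16, Oct 17, skipping weekends) reaches Friday, 2025-10-17.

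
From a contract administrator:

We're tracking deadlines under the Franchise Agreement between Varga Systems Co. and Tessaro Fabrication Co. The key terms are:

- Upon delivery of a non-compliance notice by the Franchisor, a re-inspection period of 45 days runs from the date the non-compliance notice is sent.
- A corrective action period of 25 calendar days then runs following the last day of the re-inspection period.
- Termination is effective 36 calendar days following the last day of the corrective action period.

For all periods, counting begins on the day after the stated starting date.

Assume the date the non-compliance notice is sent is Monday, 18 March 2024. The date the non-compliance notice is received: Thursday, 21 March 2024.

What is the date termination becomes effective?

The last day of the re-inspection period: 18 March 2024 + 45 days = 2 May 2024.
Adding 25 calendar days to 2 May 2024 gives 27 May 2024, which is the last day of the corrective action period.
The date termination becomes effective: 27 May 2024 + 36 days = 2 July 2024.

2 July 2024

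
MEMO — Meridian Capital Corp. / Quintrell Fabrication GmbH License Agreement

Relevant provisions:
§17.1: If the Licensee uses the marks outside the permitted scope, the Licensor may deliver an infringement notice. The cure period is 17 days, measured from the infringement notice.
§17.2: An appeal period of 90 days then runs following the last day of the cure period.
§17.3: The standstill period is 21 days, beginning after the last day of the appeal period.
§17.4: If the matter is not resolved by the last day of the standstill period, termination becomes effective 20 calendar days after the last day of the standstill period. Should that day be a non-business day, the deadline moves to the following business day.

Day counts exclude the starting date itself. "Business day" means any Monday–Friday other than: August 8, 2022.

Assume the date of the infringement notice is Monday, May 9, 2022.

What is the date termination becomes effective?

The last day of the cure period: May 9, 2022 + 17 days = May 26, 2022.
The last day of the appeal period: May 26, 2022 + 90 days = August 24, 2022.
The last day of the standstill period: August 24, 2022 + 21 days = September 14, 2022.
The date termination becomes effective: 20 calendar days after September 14, 2022 is October 4, 2022. October 4, 2022 is a Tuesday and is not a listed holiday, so no roll-forward applies.

October 4, 2022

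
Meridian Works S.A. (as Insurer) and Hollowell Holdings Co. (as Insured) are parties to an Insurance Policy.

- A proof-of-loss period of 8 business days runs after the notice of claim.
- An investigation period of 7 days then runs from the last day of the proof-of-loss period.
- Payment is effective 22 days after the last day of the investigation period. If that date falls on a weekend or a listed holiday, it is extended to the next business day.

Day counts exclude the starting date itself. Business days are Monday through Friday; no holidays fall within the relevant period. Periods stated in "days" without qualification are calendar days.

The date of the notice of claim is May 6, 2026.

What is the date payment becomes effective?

The last day of the proof-of-loss period: counting 8 business days from Wednesday, May 6, 2026 (May 7, May 8, May 11, May 12, May 13, May 14, May 15, May 18, skipping weekends) reaches Monday, May 18, 2026.
The last day of the investigation period: 7 calendar days after May 18, 2026 is May 25, 2026.
The date payment becomes effective: 22 calendar days after May 25, 2026 is June 16, 2026. June 16, 2026 is a Tuesday, so no roll-forward applies.

June 16, 2026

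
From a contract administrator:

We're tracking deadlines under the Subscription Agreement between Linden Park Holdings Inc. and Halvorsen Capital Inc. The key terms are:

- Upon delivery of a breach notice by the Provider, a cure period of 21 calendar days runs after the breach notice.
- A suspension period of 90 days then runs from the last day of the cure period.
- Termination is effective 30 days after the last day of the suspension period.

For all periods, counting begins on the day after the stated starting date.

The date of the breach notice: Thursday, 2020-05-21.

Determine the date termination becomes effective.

Adding 21 calendar days to 2020-05-21 gives 2020-06-11, which is the last day of the cure period.
The last day of the suspension period: 2020-06-11 + 90 days = 2020-09-09.
The date termination becomes effective: 30 calendar days after 2020-09-09 is 2020-10-09.

2020-10-09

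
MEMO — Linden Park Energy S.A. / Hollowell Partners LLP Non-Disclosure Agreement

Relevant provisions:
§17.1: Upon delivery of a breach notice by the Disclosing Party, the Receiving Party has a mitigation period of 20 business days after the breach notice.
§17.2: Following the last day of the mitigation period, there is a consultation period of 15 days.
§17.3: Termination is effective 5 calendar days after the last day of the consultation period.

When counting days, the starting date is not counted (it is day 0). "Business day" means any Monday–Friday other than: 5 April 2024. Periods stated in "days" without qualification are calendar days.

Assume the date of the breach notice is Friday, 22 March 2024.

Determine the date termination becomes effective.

12 May 2024

The last day of the mitigation period: counting 20 business days from Friday, 22 March 2024 (Mar 25, Mar 26, Mar 27, Mar 28, …, Apr 18, Apr 19, Apr 22, skipping weekends and the listed holiday on Apr 5) reaches Monday, 22 April 2024.
The last day of the consultation period: 22 April 2024 + 15 days = 7 May 2024.
The date termination becomes effective: 7 May 2024 + 5 days = 12 May 2024.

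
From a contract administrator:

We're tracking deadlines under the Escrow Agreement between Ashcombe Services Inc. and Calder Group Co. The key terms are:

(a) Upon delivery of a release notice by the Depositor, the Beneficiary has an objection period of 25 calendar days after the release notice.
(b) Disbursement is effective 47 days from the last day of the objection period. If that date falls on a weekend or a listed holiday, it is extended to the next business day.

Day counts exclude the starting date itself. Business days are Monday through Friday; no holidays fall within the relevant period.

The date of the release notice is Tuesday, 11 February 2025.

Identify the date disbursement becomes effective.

24 April 2025

The last day of the objection period: 25 calendar days after 11 February 2025 is 8 March 2025.
The date disbursement becomes effective: 47 calendar days after 8 March 2025 is 24 April 2025. 24 April 2025 is a Thursday, so no roll-forward applies.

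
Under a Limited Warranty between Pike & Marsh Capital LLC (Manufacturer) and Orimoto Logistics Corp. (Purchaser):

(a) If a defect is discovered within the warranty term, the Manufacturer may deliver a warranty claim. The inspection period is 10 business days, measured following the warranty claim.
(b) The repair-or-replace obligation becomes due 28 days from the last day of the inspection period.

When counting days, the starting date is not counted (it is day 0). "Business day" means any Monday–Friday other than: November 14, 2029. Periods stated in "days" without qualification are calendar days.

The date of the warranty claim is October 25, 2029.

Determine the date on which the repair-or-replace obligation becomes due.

The last day of the inspection period: 10 business days after Thursday, October 25, 2029, skipping weekends — Oct 26, Oct 29, Oct 30, Oct 31, Nov 1, Nov 2, Nov 5, Nov 6, Nov 7, Nov 8 — lands on Thursday, November 8, 2029.
The date on which the repair-or-replace obligation becomes due: 28 calendar days after November 8, 2029 is December 6, 2029.

December 6, 2029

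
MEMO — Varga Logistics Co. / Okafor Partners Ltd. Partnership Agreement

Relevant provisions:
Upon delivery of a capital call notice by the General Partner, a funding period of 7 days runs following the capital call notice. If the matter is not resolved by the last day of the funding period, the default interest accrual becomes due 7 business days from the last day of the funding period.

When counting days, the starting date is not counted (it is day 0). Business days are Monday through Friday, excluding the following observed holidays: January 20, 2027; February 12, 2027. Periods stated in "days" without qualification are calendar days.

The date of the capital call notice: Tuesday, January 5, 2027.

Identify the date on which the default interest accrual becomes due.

Adding 7 calendar days to January 5, 2027 gives January 12, 2027, which is the last day of the funding period.
The date on which the default interest accrual becomes due: counting 7 business days from Tuesday, January 12, 2027 (Jan 13, Jan 14, Jan 15, Jan 18, Jan 19, Jan 21, Jan 22, skipping weekends and the listed holiday on Jan 20) reaches Friday, January 22, 2027.

January 22, 2027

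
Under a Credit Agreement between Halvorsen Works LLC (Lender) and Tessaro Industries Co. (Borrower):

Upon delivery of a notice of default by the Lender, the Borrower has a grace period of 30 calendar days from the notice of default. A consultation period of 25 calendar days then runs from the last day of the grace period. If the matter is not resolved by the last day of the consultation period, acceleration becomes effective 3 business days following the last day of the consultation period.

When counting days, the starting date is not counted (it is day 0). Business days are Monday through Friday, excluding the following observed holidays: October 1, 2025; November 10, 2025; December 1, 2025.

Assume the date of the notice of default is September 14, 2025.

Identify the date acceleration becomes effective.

November 13, 2025

Adding 30 calendar days to September 14, 2025 gives October 14, 2025, which is the last day of the grace period.
The last day of the consultation period: 25 calendar days after October 14, 2025 is November 8, 2025.
From Saturday, November 8, 2025, 3 business days (Nov 11, Nov 12, Nov 13, skipping weekends and the listed holiday on Nov 10) brings us to Thursday, November 13, 2025, which is the date acceleration becomes effective.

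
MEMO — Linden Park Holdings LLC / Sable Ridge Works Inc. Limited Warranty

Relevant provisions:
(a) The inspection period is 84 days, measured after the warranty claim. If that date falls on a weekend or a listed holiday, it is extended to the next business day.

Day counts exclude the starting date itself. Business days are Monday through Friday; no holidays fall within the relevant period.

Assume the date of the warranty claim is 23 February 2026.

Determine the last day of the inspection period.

The last day of the inspection period: 84 calendar days after 23 February 2026 is 18 May 2026. 18 May 2026 is a Monday, so no roll-forward applies.

18 May 2026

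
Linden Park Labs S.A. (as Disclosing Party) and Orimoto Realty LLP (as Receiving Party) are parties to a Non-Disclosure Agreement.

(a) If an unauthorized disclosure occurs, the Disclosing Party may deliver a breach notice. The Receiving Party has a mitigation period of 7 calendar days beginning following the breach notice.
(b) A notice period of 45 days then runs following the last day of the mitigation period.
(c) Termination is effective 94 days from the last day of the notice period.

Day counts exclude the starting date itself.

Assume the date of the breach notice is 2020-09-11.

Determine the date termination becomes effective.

2021-02-04

Adding 7 calendar days to 2020-09-11 gives 2020-09-18, which is the last day of the mitigation period.
The last day of the notice period: 45 calendar days after 2020-09-18 is 2020-11-02.
Adding 94 calendar days to 2020-11-02 gives 2021-02-04, which is the date termination becomes effective.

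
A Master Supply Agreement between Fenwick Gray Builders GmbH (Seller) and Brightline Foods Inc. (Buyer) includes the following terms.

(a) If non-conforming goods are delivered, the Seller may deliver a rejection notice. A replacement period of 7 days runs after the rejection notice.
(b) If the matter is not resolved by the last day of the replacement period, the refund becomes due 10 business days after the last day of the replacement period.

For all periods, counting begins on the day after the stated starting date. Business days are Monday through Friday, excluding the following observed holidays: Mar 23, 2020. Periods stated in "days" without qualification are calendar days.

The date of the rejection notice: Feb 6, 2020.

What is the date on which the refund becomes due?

Feb 27, 2020

The last day of the replacement period: Feb 6, 2020 + 7 days = Feb 13, 2020.
The date on which the refund becomes due: counting 10 business days from Thursday, Feb 13, 2020 (Feb 14, Feb 17, Feb 18, Feb 19, Feb 20, Feb 21, Feb 24, Feb 25, Feb 26, Feb 27, skipping weekends) reaches Thursday, Feb 27, 2020.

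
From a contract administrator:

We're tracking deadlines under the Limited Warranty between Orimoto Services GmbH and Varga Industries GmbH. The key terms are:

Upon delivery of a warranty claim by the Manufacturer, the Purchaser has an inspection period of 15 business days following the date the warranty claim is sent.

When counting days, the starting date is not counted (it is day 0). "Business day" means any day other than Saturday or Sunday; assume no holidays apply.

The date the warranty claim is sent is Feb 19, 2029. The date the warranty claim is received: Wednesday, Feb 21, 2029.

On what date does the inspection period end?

The last day of the inspection period: 15 business days after Monday, Feb 19, 2029, skipping weekends — Feb 20, Feb 21, Feb 22, Feb 23, …, Mar 8, Mar 9, Mar 12 — lands on Monday, Mar 12, 2029.

Mar 12, 2029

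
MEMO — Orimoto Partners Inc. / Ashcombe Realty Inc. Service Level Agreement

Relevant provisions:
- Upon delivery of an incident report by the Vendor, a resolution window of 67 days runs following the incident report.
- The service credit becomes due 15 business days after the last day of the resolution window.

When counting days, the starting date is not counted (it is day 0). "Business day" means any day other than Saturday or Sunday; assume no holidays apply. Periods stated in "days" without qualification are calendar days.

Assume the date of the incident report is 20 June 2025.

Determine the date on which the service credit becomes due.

The last day of the resolution window: 67 calendar days after 20 June 2025 is 26 August 2025.
The date on which the service credit becomes due: 15 business days after Tuesday, 26 August 2025, skipping weekends — Aug 27, Aug 28, Aug 29, Sep 1, …, Sep 12, Sep 15, Sep 16 — lands on Tuesday, 16 September 2025.

16 September 2025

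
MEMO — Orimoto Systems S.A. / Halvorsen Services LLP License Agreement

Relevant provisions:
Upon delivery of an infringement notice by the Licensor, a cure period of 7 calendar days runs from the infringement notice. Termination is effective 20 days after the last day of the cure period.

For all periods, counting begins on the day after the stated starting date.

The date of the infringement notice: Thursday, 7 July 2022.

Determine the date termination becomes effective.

3 August 2022

Adding 7 calendar days to 7 July 2022 gives 14 July 2022, which is the last day of the cure period.
The date termination becomes effective: 14 July 2022 + 20 days = 3 August 2022.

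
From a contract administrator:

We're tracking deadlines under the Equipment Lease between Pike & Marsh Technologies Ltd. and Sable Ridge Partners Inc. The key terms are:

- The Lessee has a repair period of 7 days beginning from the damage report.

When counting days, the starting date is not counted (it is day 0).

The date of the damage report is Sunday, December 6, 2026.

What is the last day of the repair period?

The last day of the repair period: December 6, 2026 + 7 days = December 13, 2026.

December 13, 2026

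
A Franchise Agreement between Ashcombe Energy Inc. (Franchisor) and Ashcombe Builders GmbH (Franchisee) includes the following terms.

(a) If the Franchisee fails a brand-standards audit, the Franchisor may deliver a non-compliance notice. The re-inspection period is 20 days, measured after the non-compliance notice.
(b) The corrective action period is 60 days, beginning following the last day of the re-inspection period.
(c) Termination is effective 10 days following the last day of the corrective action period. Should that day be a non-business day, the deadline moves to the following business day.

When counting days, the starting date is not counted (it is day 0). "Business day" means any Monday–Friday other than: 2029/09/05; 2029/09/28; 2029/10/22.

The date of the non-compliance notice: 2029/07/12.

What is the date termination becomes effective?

2029/10/10

Adding 20 calendar days to 2029/07/12 gives 2029/08/01, which is the last day of the re-inspection period.
The last day of the corrective action period: 2029/08/01 + 60 days = 2029/09/30.
Adding 10 calendar days to 2029/09/30 gives 2029/10/10, which is the date termination becomes effective. 2029/10/10 is a Wednesday and is not a listed holiday, so no roll-forward applies.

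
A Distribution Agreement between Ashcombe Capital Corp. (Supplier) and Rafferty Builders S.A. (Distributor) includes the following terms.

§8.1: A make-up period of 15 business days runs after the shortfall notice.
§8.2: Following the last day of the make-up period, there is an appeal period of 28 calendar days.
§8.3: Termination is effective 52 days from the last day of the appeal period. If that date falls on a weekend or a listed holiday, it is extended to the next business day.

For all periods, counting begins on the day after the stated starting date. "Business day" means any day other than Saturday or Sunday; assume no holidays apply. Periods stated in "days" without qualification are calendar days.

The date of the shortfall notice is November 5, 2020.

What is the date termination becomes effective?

The last day of the make-up period: counting 15 business days from Thursday, November 5, 2020 (Nov 6, Nov 9, Nov 10, Nov 11, …, Nov 24, Nov 25, Nov 26, skipping weekends) reaches Thursday, November 26, 2020.
The last day of the appeal period: November 26, 2020 + 28 days = December 24, 2020.
The date termination becomes effective: December 24, 2020 + 52 days = February 14, 2021. That falls on a Sunday, so it rolls to the next business day, Monday, February 15, 2021.

February 15, 2021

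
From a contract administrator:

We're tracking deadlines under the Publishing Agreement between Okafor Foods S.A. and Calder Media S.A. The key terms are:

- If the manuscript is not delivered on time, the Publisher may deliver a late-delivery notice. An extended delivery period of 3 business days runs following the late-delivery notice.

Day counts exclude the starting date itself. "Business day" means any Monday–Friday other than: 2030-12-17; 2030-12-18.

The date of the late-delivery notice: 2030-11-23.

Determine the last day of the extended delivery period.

2030-11-27

From Saturday, 2030-11-23, 3 business days (Nov 25, Nov 26, Nov 27, skipping weekends) brings us to Wednesday, 2030-11-27, which is the last day of the extended delivery period.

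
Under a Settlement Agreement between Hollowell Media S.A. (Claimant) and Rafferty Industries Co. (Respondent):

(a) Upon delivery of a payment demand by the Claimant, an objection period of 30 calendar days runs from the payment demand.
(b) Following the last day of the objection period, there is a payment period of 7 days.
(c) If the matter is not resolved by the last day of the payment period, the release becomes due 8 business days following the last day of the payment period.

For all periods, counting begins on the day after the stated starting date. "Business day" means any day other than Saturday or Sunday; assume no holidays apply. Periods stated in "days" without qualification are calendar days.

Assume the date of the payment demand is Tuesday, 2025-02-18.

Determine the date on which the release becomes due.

The last day of the objection period: 2025-02-18 + 30 days = 2025-03-20.
The last day of the payment period: 7 calendar days after 2025-03-20 is 2025-03-27.
From Thursday, 2025-03-27, 8 business days (Mar 28, Mar 31, Apr 1, Apr 2, Apr 3, Apr 4, Apr 7, Apr 8, skipping weekends) brings us to Tuesday, 2025-04-08, which is the date on which the release becomes due.

2025-04-08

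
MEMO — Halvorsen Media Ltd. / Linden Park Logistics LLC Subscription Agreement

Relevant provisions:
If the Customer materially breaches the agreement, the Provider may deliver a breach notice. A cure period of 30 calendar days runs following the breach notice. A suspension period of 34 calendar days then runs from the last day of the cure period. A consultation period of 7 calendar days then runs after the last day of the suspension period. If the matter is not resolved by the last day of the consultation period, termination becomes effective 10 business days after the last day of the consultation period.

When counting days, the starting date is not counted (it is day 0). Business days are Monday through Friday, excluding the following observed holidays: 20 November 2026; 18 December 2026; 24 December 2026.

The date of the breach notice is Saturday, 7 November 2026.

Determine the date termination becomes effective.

29 January 2027

The last day of the cure period: 30 calendar days after 7 November 2026 is 7 December 2026.
Adding 34 calendar days to 7 December 2026 gives 10 January 2027, which is the last day of the suspension period.
The last day of the consultation period: 7 calendar days after 10 January 2027 is 17 January 2027.
The date termination becomes effective: 10 business days after Sunday, 17 January 2027, skipping weekends — Jan 18, Jan 19, Jan 20, Jan 21, Jan 22, Jan 25, Jan 26, Jan 27, Jan 28, Jan 29 — lands on Friday, 29 January 2027.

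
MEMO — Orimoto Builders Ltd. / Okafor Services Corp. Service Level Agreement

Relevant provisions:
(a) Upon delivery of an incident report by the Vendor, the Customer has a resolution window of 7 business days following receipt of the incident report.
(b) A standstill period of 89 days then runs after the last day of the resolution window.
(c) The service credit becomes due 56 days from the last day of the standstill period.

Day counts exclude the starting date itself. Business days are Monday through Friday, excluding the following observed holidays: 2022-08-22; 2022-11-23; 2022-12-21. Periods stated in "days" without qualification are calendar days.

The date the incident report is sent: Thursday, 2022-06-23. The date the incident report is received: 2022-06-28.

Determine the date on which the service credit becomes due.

The last day of the resolution window: counting 7 business days from Tuesday, 2022-06-28 (Jun 29, Jun 30, Jul 1, Jul 4, Jul 5, Jul 6, Jul 7, skipping weekends) reaches Thursday, 2022-07-07.
The last day of the standstill period: 2022-07-07 + 89 days = 2022-10-04.
Adding 56 calendar days to 2022-10-04 gives 2022-11-29, which is the date on which the service credit becomes due.

2022-11-29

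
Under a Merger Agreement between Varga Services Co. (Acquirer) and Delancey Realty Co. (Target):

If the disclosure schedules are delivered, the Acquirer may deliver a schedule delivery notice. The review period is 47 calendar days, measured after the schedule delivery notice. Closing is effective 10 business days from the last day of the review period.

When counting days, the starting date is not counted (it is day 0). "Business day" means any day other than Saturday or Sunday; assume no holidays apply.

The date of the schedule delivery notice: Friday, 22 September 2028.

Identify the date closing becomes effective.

22 November 2028

The last day of the review period: 22 September 2028 + 47 days = 8 November 2028.
From Wednesday, 8 November 2028, 10 business days (Nov 9, Nov 10, Nov 13, Nov 14, Nov 15, Nov 16, Nov 17, Nov 20, Nov 21, Nov 22, skipping weekends) brings us to Wednesday, 22 November 2028, which is the date closing becomes effective.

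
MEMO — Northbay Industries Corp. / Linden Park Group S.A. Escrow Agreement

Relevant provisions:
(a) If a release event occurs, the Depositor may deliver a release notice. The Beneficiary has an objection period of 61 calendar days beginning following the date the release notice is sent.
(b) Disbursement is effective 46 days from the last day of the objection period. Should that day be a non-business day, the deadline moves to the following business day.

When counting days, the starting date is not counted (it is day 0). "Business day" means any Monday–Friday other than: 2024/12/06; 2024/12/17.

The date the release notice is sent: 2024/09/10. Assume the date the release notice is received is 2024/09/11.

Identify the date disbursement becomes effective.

2024/12/26

Adding 61 calendar days to 2024/09/10 gives 2024/11/10, which is the last day of the objection period.
Adding 46 calendar days to 2024/11/10 gives 2024/12/26, which is the date disbursement becomes effective. 2024/12/26 is a Thursday and is not a listed holiday, so no roll-forward applies.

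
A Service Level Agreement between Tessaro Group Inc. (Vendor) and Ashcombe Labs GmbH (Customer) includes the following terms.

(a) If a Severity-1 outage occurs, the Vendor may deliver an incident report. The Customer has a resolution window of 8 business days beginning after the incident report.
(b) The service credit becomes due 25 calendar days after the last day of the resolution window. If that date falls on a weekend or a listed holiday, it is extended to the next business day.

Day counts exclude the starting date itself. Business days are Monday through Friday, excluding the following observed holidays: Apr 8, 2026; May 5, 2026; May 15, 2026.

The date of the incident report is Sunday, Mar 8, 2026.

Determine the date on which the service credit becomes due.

Apr 13, 2026

The last day of the resolution window: counting 8 business days from Sunday, Mar 8, 2026 (Mar 9, Mar 10, Mar 11, Mar 12, Mar 13, Mar 16, Mar 17, Mar 18, skipping weekends) reaches Wednesday, Mar 18, 2026.
Adding 25 calendar days to Mar 18, 2026 gives Apr 12, 2026, which is the date on which the service credit becomes due. That falls on a Sunday, so it rolls to the next business day, Monday, Apr 13, 2026.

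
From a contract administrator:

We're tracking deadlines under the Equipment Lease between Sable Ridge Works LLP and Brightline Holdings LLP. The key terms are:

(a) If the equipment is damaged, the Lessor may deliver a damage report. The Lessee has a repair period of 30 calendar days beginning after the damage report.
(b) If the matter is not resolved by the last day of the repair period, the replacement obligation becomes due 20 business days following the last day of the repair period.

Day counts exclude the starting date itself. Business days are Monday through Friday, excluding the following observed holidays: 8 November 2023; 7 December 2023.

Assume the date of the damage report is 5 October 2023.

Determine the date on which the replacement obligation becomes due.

4 December 2023

Adding 30 calendar days to 5 October 2023 gives 4 November 2023, which is the last day of the repair period.
From Saturday, 4 November 2023, 20 business days (Nov 6, Nov 7, Nov 9, Nov 10, …, Nov 30, Dec 1, Dec 4, skipping weekends and the listed holiday on Nov 8) brings us to Monday, 4 December 2023, which is the date on which the replacement obligation becomes due.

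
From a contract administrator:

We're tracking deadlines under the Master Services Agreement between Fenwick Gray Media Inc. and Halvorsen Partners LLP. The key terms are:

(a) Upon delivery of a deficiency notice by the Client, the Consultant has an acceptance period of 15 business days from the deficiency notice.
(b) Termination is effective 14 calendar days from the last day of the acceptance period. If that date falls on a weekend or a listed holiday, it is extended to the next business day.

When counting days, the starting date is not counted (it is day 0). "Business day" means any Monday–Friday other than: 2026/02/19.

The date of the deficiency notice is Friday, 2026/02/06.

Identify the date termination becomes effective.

The last day of the acceptance period: counting 15 business days from Friday, 2026/02/06 (Feb 9, Feb 10, Feb 11, Feb 12, …, Feb 26, Feb 27, Mar 2, skipping weekends and the listed holiday on Feb 19) reaches Monday, 2026/03/02.
The date termination becomes effective: 2026/03/02 + 14 days = 2026/03/16. 2026/03/16 is a Monday and is not a listed holiday, so no roll-forward applies.

2026/03/16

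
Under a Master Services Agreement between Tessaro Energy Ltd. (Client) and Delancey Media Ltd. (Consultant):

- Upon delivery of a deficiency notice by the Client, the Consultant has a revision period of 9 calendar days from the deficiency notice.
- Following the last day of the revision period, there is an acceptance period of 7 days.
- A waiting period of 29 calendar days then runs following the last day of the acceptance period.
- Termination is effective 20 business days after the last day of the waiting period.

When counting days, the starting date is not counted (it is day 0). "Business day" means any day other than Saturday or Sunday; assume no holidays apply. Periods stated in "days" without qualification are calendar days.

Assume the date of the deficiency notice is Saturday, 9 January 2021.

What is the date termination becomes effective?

Adding 9 calendar days to 9 January 2021 gives 18 January 2021, which is the last day of the revision period.
The last day of the acceptance period: 7 calendar days after 18 January 2021 is 25 January 2021.
Adding 29 calendar days to 25 January 2021 gives 23 February 2021, which is the last day of the waiting period.
The date termination becomes effective: counting 20 business days from Tuesday, 23 February 2021 (Feb 24, Feb 25, Feb 26, Mar 1, …, Mar 19, Mar 22, Mar 23, skipping weekends) reaches Tuesday, 23 March 2021.

23 March 2021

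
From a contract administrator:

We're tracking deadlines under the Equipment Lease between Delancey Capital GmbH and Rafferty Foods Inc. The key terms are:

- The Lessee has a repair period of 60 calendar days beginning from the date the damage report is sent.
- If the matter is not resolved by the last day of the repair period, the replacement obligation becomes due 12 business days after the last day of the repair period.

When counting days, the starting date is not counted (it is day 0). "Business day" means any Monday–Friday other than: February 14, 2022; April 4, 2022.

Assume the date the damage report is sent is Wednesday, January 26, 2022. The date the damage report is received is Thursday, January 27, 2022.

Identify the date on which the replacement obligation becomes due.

Adding 60 calendar days to January 26, 2022 gives March 27, 2022, which is the last day of the repair period.
The date on which the replacement obligation becomes due: 12 business days after Sunday, March 27, 2022, skipping weekends and the listed holiday on Apr 4 — Mar 28, Mar 29, Mar 30, Mar 31, …, Apr 11, Apr 12, Apr 13 — lands on Wednesday, April 13, 2022.

April 13, 2022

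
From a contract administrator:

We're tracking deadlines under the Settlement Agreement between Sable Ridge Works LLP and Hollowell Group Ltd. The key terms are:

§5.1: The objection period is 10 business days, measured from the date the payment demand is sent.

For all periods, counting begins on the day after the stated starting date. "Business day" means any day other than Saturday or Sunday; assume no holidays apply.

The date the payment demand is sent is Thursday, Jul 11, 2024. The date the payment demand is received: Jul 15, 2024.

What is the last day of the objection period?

Jul 25, 2024

The last day of the objection period: 10 business days after Thursday, Jul 11, 2024, skipping weekends — Jul 12, Jul 15, Jul 16, Jul 17, Jul 18, Jul 19, Jul 22, Jul 23, Jul 24, Jul 25 — lands on Thursday, Jul 25, 2024.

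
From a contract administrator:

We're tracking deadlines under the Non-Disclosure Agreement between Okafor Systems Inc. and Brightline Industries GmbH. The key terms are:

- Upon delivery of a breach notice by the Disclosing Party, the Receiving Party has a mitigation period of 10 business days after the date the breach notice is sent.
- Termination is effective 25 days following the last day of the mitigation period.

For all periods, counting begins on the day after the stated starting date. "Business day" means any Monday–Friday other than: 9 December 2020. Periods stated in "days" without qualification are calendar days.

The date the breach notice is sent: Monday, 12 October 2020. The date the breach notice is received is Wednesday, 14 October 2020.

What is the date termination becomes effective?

The last day of the mitigation period: 10 business days after Monday, 12 October 2020, skipping weekends — Oct 13, Oct 14, Oct 15, Oct 16, Oct 19, Oct 20, Oct 21, Oct 22, Oct 23, Oct 26 — lands on Monday, 26 October 2020.
Adding 25 calendar days to 26 October 2020 gives 20 November 2020, which is the date termination becomes effective.

20 November 2020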